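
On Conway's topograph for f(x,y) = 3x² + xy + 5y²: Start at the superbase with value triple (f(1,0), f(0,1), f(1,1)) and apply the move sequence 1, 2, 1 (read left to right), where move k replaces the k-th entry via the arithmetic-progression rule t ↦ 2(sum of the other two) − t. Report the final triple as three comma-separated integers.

start (3,5,9) = (f(1,0),f(0,1),f(1,1))
replace slot 1: 2·(5+9) − 3 = 25 → (25,5,9)
replace slot 2: 2·(25+9) − 5 = 63 → (25,63,9)
replace slot 1: 2·(63+9) − 25 = 119 → (119,63,9)

119,63,9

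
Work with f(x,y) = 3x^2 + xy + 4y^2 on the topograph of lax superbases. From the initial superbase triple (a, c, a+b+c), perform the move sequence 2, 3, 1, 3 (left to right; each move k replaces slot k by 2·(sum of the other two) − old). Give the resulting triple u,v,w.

start (3,4,8) = (f(1,0),f(0,1),f(1,1))
replace slot 2: 2·(3+8) − 4 = 18 → (3,18,8)
replace slot 3: 2·(3+18) − 8 = 34 → (3,18,34)
replace slot 1: 2·(18+34) − 3 = 101 → (101,18,34)
replace slot 3: 2·(101+18) − 34 = 204 → (101,18,204)

101,18,204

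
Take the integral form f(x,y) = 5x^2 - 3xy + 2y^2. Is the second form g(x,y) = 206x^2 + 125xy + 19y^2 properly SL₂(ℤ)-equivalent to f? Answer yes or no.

D₁ = -31, D₂ = -31
f: flip: (5,-3,2)→(2,3,5)
f: translate: b→-1 (≡3 mod 4), so (2,3,5)→(2,-1,4)
f: reduced (well bottom): (2,-1,4) with a≤c, −a<b≤a
g: flip: (206,125,19)→(19,-125,206)
g: translate: b→-11 (≡-125 mod 38), so (19,-125,206)→(19,-11,2)
g: flip: (19,-11,2)→(2,11,19)
g: translate: b→-1 (≡11 mod 4), so (2,11,19)→(2,-1,4)
g: reduced (well bottom): (2,-1,4) with a≤c, −a<b≤a
reduced forms (2, -1, 4) vs (2, -1, 4) ⇒ equivalent

yes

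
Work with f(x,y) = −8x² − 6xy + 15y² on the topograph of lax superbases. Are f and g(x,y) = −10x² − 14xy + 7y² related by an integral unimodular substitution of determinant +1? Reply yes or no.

D₁ = 516, D₂ = 476
discriminants differ ⇒ not SL₂(ℤ)-equivalent

no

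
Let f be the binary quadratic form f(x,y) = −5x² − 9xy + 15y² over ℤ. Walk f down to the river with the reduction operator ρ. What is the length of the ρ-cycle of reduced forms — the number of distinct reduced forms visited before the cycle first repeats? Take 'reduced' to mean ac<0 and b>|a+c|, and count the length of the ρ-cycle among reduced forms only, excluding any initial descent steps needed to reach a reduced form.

D = 381, ⌊√D⌋ = 19
descent: ρ → (15,9,-5)
descent: ρ → (-5,11,13)  [lands on river]
river: ρ → (13,15,-3)
river: ρ → (-3,15,13)
river: ρ → (13,11,-5)
river: ρ → (-5,19,1)
river: ρ → (1,19,-5)
ρ-cycle length = 6 (tail of 2 descent steps not counted)

6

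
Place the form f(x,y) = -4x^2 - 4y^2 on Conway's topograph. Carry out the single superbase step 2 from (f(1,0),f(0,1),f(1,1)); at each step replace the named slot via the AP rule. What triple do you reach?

start (-4,-4,-8) = (f(1,0),f(0,1),f(1,1))
replace slot 2: 2·((-4)+(-8)) − (-4) = -20 → (-4,-20,-8)

-4,-20,-8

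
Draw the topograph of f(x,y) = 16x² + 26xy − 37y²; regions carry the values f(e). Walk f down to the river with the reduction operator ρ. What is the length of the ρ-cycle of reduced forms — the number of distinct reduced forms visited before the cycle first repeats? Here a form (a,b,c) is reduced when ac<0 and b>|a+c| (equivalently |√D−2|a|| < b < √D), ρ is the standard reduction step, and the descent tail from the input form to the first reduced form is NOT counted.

D = 3044, ⌊√D⌋ = 55
river: ρ → (-37,48,5)
river: ρ → (5,52,-17)
river: ρ → (-17,50,8)
river: ρ → (8,46,-29)
river: ρ → (-29,12,25)
river: ρ → (25,38,-16)
river: ρ → (-16,26,37)
river: ρ → (37,48,-5)
river: ρ → (-5,52,17)
river: ρ → (17,50,-8)
river: ρ → (-8,46,29)
river: ρ → (29,12,-25)
river: ρ → (-25,38,16)
river: ρ → (16,26,-37)
ρ-cycle length = 14 (tail of 0 descent steps not counted)

14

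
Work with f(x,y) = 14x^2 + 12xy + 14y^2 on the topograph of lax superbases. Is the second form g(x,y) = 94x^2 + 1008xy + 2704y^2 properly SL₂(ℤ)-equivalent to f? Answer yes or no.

D₁ = -640, D₂ = -640
f: reduced (well bottom): (14,12,14) with a≤c, −a<b≤a
g: translate: b→68 (≡1008 mod 188), so (94,1008,2704)→(94,68,14)
g: flip: (94,68,14)→(14,-68,94)
g: translate: b→-12 (≡-68 mod 28), so (14,-68,94)→(14,-12,14)
g: flip: (14,-12,14)→(14,12,14)
g: reduced (well bottom): (14,12,14) with a≤c, −a<b≤a
reduced forms (14, 12, 14) vs (14, 12, 14) ⇒ equivalent

yes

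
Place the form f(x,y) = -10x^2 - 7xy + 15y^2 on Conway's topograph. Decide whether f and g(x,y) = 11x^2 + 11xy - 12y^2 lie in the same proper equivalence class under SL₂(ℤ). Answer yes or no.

D₁ = 649, D₂ = 649
river cycle of f (length 34): (15, 7, -10), (-10, 13, 12), (12, 11, -11), (-11, 11, 12), (12, 13, -10), (-10, 7, 15), (15, 23, -2), (-2, 25, 3), (3, 23, -10), (-10, 17, 9), … (24 more)
river cycle of g (length 34): (-12, 13, 10), (10, 7, -15), (-15, 23, 2), (2, 25, -3), (-3, 23, 10), (10, 17, -9), (-9, 19, 8), (8, 13, -15), (-15, 17, 6), (6, 19, -12), … (24 more)
cycles differ ⇒ inequivalent

no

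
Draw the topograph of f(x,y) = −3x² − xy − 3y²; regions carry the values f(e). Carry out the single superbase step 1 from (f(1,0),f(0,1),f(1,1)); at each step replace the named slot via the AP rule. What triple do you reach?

start (-3,-3,-7) = (f(1,0),f(0,1),f(1,1))
replace slot 1: 2·((-3)+(-7)) − (-3) = -17 → (-17,-3,-7)

-17,-3,-7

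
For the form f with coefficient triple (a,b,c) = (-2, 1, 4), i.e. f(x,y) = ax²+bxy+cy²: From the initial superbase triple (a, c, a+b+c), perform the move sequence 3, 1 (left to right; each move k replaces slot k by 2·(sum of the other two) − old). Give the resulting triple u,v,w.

start (-2,4,3) = (f(1,0),f(0,1),f(1,1))
replace slot 3: 2·((-2)+4) − 3 = 1 → (-2,4,1)
replace slot 1: 2·(4+1) − (-2) = 12 → (12,4,1)

12,4,1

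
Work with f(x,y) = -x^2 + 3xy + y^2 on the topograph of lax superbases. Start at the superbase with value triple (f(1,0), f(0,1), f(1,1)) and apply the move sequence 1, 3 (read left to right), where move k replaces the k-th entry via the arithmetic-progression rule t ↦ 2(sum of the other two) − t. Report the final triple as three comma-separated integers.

start (-1,1,3) = (f(1,0),f(0,1),f(1,1))
replace slot 1: 2·(1+3) − (-1) = 9 → (9,1,3)
replace slot 3: 2·(9+1) − 3 = 17 → (9,1,17)

9,1,17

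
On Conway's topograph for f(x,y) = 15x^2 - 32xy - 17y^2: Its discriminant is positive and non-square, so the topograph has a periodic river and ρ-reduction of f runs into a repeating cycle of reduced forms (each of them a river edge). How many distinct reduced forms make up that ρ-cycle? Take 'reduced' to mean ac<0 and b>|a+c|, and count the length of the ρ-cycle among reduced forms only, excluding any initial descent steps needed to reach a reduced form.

D = 2044, ⌊√D⌋ = 45
descent: ρ → (-17,32,15)  [lands on river]
river: ρ → (15,28,-21)
river: ρ → (-21,14,22)
river: ρ → (22,30,-13)
river: ρ → (-13,22,30)
river: ρ → (30,38,-5)
river: ρ → (-5,42,14)
river: ρ → (14,42,-5)
river: ρ → (-5,38,30)
river: ρ → (30,22,-13)
river: ρ → (-13,30,22)
river: ρ → (22,14,-21)
river: ρ → (-21,28,15)
river: ρ → (15,32,-17)
river: ρ → (-17,36,11)
river: ρ → (11,30,-26)
river: ρ → (-26,22,15)
river: ρ → (15,38,-10)
river: ρ → (-10,42,7)
river: ρ → (7,42,-10)
river: ρ → (-10,38,15)
river: ρ → (15,22,-26)
river: ρ → (-26,30,11)
river: ρ → (11,36,-17)
ρ-cycle length = 24 (tail of 1 descent step not counted)

24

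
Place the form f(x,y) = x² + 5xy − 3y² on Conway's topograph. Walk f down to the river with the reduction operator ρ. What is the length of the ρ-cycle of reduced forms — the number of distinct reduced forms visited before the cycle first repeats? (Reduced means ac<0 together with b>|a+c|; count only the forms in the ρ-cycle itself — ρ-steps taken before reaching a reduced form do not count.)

D = 37, ⌊√D⌋ = 6
river: ρ → (-3,1,3)
river: ρ → (3,5,-1)
river: ρ → (-1,5,3)
river: ρ → (3,1,-3)
river: ρ → (-3,5,1)
river: ρ → (1,5,-3)
ρ-cycle length = 6 (tail of 0 descent steps not counted)

6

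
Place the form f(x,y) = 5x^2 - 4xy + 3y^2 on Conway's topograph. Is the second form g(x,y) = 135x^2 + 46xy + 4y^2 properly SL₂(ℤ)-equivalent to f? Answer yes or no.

D₁ = -44, D₂ = -44
f: flip: (5,-4,3)→(3,4,5)
f: translate: b→-2 (≡4 mod 6), so (3,4,5)→(3,-2,4)
f: reduced (well bottom): (3,-2,4) with a≤c, −a<b≤a
g: flip: (135,46,4)→(4,-46,135)
g: translate: b→2 (≡-46 mod 8), so (4,-46,135)→(4,2,3)
g: flip: (4,2,3)→(3,-2,4)
g: reduced (well bottom): (3,-2,4) with a≤c, −a<b≤a
reduced forms (3, -2, 4) vs (3, -2, 4) ⇒ equivalent

yes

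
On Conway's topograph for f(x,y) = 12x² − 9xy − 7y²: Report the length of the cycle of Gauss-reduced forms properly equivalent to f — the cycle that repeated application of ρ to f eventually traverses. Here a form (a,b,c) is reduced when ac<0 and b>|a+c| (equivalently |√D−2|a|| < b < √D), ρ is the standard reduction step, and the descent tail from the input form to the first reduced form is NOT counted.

D = 417, ⌊√D⌋ = 20
descent: ρ → (-7,9,12)  [lands on river]
river: ρ → (12,15,-4)
river: ρ → (-4,17,8)
river: ρ → (8,15,-6)
river: ρ → (-6,9,14)
river: ρ → (14,19,-1)
river: ρ → (-1,19,14)
river: ρ → (14,9,-6)
river: ρ → (-6,15,8)
river: ρ → (8,17,-4)
river: ρ → (-4,15,12)
river: ρ → (12,9,-7)
river: ρ → (-7,19,2)
river: ρ → (2,17,-16)
river: ρ → (-16,15,3)
river: ρ → (3,15,-16)
river: ρ → (-16,17,2)
river: ρ → (2,19,-7)
ρ-cycle length = 18 (tail of 1 descent step not counted)

18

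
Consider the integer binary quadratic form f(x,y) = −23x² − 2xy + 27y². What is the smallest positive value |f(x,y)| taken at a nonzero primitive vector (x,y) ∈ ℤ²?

descent: ρ → (27,2,-23)
descent: ρ → (-23,44,6)  [lands on river]
river: ρ → (6,40,-37)
river: ρ → (-37,34,9)
river: ρ → (9,38,-29)
river: ρ → (-29,20,18)
river: ρ → (18,16,-31)
river: ρ → (-31,46,3)
river: ρ → (3,44,-46)
river: ρ → (-46,48,1)
river: ρ → (1,48,-46)
river: ρ → (-46,44,3)
river: ρ → (3,46,-31)
river: ρ → (-31,16,18)
river: ρ → (18,20,-29)
river: ρ → (-29,38,9)
river: ρ → (9,34,-37)
river: ρ → (-37,40,6)
river: ρ → (6,44,-23)
river: ρ → (-23,48,2)
river: ρ → (2,48,-23)
closes: descent 2, river 20
min |a| on river = 1

1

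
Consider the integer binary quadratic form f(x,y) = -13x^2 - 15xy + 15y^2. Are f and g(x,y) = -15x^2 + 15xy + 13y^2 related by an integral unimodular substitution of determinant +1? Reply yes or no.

D₁ = 1005, D₂ = 1005
river cycle of f (length 10): (15, 15, -13), (-13, 11, 17), (17, 23, -7), (-7, 19, 23), (23, 27, -3), (-3, 27, 23), (23, 19, -7), (-7, 23, 17), (17, 11, -13), (-13, 15, 15)
river cycle of g (length 10): (13, 11, -17), (-17, 23, 7), (7, 19, -23), (-23, 27, 3), (3, 27, -23), (-23, 19, 7), (7, 23, -17), (-17, 11, 13), (13, 15, -15), (-15, 15, 13)
cycles differ ⇒ inequivalent

no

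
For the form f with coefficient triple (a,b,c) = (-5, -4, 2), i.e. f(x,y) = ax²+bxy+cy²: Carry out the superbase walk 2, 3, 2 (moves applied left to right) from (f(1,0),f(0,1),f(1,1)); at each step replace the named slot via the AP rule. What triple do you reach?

start (-5,2,-7) = (f(1,0),f(0,1),f(1,1))
replace slot 2: 2·((-5)+(-7)) − 2 = -26 → (-5,-26,-7)
replace slot 3: 2·((-5)+(-26)) − (-7) = -55 → (-5,-26,-55)
replace slot 2: 2·((-5)+(-55)) − (-26) = -94 → (-5,-94,-55)

-5,-94,-55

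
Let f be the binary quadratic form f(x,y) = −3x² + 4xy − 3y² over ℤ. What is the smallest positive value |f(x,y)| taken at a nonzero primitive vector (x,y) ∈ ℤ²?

translate: b→2 (≡-4 mod 6), so (3,-4,3)→(3,2,2)
flip: (3,2,2)→(2,-2,3)
translate: b→2 (≡-2 mod 4), so (2,-2,3)→(2,2,3)
reduced (well bottom): (2,2,3) with a≤c, −a<b≤a
well minimum |f| = |-2| = 2 (negative-definite)

2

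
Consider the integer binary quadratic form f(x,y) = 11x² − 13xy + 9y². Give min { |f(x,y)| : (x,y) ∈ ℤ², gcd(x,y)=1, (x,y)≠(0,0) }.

translate: b→9 (≡-13 mod 22), so (11,-13,9)→(11,9,7)
flip: (11,9,7)→(7,-9,11)
translate: b→5 (≡-9 mod 14), so (7,-9,11)→(7,5,9)
reduced (well bottom): (7,5,9) with a≤c, −a<b≤a
well minimum = a = 7

7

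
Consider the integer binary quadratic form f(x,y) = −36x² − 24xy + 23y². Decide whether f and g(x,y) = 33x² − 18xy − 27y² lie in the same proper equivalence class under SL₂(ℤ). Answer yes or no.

D₁ = 3888, D₂ = 3888
river cycle of f (length 20): (23, 24, -36), (-36, 48, 11), (11, 62, -1), (-1, 62, 11), (11, 48, -36), (-36, 24, 23), (23, 22, -37), (-37, 52, 8), (8, 60, -9), (-9, 48, 44), … (10 more)
river cycle of g (length 8): (-27, 18, 33), (33, 48, -12), (-12, 48, 33), (33, 18, -27), (-27, 36, 24), (24, 60, -3), (-3, 60, 24), (24, 36, -27)
cycles differ ⇒ inequivalent

no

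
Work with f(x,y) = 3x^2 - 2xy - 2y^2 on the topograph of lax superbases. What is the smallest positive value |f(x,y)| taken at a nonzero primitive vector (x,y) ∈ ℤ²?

descent: ρ → (-2,2,3)  [lands on river]
river: ρ → (3,4,-1)
river: ρ → (-1,4,3)
river: ρ → (3,2,-2)
closes: descent 1, river 4
min |a| on river = 1

1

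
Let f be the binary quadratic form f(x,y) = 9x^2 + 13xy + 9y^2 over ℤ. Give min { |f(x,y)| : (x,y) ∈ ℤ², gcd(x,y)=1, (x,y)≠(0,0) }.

translate: b→-5 (≡13 mod 18), so (9,13,9)→(9,-5,5)
flip: (9,-5,5)→(5,5,9)
reduced (well bottom): (5,5,9) with a≤c, −a<b≤a
well minimum = a = 5

5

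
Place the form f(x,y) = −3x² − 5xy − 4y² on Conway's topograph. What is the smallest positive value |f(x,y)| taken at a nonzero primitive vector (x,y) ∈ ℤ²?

translate: b→-1 (≡5 mod 6), so (3,5,4)→(3,-1,2)
flip: (3,-1,2)→(2,1,3)
reduced (well bottom): (2,1,3) with a≤c, −a<b≤a
well minimum |f| = |-2| = 2 (negative-definite)

2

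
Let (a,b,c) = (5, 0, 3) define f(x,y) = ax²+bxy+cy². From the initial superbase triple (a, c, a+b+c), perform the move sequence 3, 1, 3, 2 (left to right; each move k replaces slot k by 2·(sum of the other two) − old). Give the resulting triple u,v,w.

start (5,3,8) = (f(1,0),f(0,1),f(1,1))
replace slot 3: 2·(5+3) − 8 = 8 → (5,3,8)
replace slot 1: 2·(3+8) − 5 = 17 → (17,3,8)
replace slot 3: 2·(17+3) − 8 = 32 → (17,3,32)
replace slot 2: 2·(17+32) − 3 = 95 → (17,95,32)

17,95,32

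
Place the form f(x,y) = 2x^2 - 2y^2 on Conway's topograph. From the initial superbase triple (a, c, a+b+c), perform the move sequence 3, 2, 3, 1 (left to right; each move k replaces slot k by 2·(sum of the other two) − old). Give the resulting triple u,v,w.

start (2,-2,0) = (f(1,0),f(0,1),f(1,1))
replace slot 3: 2·(2+(-2)) − 0 = 0 → (2,-2,0)
replace slot 2: 2·(2+0) − (-2) = 6 → (2,6,0)
replace slot 3: 2·(2+6) − 0 = 16 → (2,6,16)
replace slot 1: 2·(6+16) − 2 = 42 → (42,6,16)

42,6,16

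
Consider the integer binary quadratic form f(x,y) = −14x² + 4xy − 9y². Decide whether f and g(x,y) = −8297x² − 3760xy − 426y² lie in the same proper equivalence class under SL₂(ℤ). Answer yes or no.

D₁ = -488, D₂ = -488
f is negative-definite; reduce −f:
−f: flip: (14,-4,9)→(9,4,14)
−f: reduced (well bottom): (9,4,14) with a≤c, −a<b≤a
flip sign back: reduced form of f is (-9,-4,-14)
g is negative-definite; reduce −g:
−g: flip: (8297,3760,426)→(426,-3760,8297)
−g: translate: b→-352 (≡-3760 mod 852), so (426,-3760,8297)→(426,-352,73)
−g: flip: (426,-352,73)→(73,352,426)
−g: translate: b→60 (≡352 mod 146), so (73,352,426)→(73,60,14)
−g: flip: (73,60,14)→(14,-60,73)
−g: translate: b→-4 (≡-60 mod 28), so (14,-60,73)→(14,-4,9)
−g: flip: (14,-4,9)→(9,4,14)
−g: reduced (well bottom): (9,4,14) with a≤c, −a<b≤a
flip sign back: reduced form of g is (-9,-4,-14)
reduced forms (-9, -4, -14) vs (-9, -4, -14) ⇒ equivalent

yes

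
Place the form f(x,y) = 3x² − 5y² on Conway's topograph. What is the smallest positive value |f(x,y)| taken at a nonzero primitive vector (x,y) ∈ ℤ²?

descent: ρ → (-5,0,3)
descent: ρ → (3,6,-2)  [lands on river]
river: ρ → (-2,6,3)
closes: descent 2, river 2
min |a| on river = 2

2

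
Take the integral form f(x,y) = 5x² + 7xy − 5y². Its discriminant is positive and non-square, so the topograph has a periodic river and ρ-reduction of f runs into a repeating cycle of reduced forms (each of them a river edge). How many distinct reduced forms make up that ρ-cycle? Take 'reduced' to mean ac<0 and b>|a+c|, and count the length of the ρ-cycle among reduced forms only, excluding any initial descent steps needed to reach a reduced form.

D = 149, ⌊√D⌋ = 12
river: ρ → (-5,3,7)
river: ρ → (7,11,-1)
river: ρ → (-1,11,7)
river: ρ → (7,3,-5)
river: ρ → (-5,7,5)
river: ρ → (5,3,-7)
river: ρ → (-7,11,1)
river: ρ → (1,11,-7)
river: ρ → (-7,3,5)
river: ρ → (5,7,-5)
ρ-cycle length = 10 (tail of 0 descent steps not counted)

10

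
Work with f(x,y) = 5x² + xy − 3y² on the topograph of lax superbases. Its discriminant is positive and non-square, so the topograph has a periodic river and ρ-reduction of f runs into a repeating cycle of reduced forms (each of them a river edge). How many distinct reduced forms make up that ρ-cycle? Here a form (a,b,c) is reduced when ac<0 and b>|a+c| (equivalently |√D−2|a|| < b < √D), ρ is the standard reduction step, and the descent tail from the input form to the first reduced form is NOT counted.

D = 61, ⌊√D⌋ = 7
descent: ρ → (-3,5,3)  [lands on river]
river: ρ → (3,7,-1)
river: ρ → (-1,7,3)
river: ρ → (3,5,-3)
river: ρ → (-3,7,1)
river: ρ → (1,7,-3)
ρ-cycle length = 6 (tail of 1 descent step not counted)

6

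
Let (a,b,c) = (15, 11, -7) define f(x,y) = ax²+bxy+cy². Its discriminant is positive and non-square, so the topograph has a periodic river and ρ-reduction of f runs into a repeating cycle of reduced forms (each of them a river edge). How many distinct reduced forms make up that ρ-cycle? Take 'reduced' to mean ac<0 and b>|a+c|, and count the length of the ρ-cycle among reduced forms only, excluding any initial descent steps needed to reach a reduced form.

D = 541, ⌊√D⌋ = 23
river: ρ → (-7,17,9)
river: ρ → (9,19,-5)
river: ρ → (-5,21,5)
river: ρ → (5,19,-9)
river: ρ → (-9,17,7)
river: ρ → (7,11,-15)
river: ρ → (-15,19,3)
river: ρ → (3,23,-1)
river: ρ → (-1,23,3)
river: ρ → (3,19,-15)
river: ρ → (-15,11,7)
river: ρ → (7,17,-9)
river: ρ → (-9,19,5)
river: ρ → (5,21,-5)
river: ρ → (-5,19,9)
river: ρ → (9,17,-7)
river: ρ → (-7,11,15)
river: ρ → (15,19,-3)
river: ρ → (-3,23,1)
river: ρ → (1,23,-3)
river: ρ → (-3,19,15)
river: ρ → (15,11,-7)
ρ-cycle length = 22 (tail of 0 descent steps not counted)

22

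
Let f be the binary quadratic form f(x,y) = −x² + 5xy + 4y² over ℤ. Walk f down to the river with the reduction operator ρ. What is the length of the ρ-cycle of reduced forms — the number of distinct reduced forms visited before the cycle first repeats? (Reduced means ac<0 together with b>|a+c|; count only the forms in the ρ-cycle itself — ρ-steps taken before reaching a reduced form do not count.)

D = 41, ⌊√D⌋ = 6
river: ρ → (4,3,-2)
river: ρ → (-2,5,2)
river: ρ → (2,3,-4)
river: ρ → (-4,5,1)
river: ρ → (1,5,-4)
river: ρ → (-4,3,2)
river: ρ → (2,5,-2)
river: ρ → (-2,3,4)
river: ρ → (4,5,-1)
river: ρ → (-1,5,4)
ρ-cycle length = 10 (tail of 0 descent steps not counted)

10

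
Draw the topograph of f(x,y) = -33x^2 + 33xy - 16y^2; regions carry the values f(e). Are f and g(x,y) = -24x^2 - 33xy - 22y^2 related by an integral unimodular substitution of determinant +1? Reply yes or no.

D₁ = -1023, D₂ = -1023
f is negative-definite; reduce −f:
−f: translate: b→33 (≡-33 mod 66), so (33,-33,16)→(33,33,16)
−f: flip: (33,33,16)→(16,-33,33)
−f: translate: b→-1 (≡-33 mod 32), so (16,-33,33)→(16,-1,16)
−f: flip: (16,-1,16)→(16,1,16)
−f: reduced (well bottom): (16,1,16) with a≤c, −a<b≤a
flip sign back: reduced form of f is (-16,-1,-16)
g is negative-definite; reduce −g:
−g: translate: b→-15 (≡33 mod 48), so (24,33,22)→(24,-15,13)
−g: flip: (24,-15,13)→(13,15,24)
−g: translate: b→-11 (≡15 mod 26), so (13,15,24)→(13,-11,22)
−g: reduced (well bottom): (13,-11,22) with a≤c, −a<b≤a
flip sign back: reduced form of g is (-13,11,-22)
reduced forms (-16, -1, -16) vs (-13, 11, -22) ⇒ inequivalent

no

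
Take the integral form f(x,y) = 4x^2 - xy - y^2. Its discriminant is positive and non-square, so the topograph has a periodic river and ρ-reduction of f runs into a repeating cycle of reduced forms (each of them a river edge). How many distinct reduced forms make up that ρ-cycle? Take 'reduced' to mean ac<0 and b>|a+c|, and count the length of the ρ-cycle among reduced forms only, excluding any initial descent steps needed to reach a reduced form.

D = 17, ⌊√D⌋ = 4
descent: ρ → (-1,3,2)  [lands on river]
river: ρ → (2,1,-2)
river: ρ → (-2,3,1)
river: ρ → (1,3,-2)
river: ρ → (-2,1,2)
river: ρ → (2,3,-1)
ρ-cycle length = 6 (tail of 1 descent step not counted)

6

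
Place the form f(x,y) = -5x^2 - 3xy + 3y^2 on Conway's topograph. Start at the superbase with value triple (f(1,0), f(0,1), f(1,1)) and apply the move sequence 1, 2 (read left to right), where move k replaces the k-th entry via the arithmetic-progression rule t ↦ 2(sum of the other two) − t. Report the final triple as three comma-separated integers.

start (-5,3,-5) = (f(1,0),f(0,1),f(1,1))
replace slot 1: 2·(3+(-5)) − (-5) = 1 → (1,3,-5)
replace slot 2: 2·(1+(-5)) − 3 = -11 → (1,-11,-5)

1,-11,-5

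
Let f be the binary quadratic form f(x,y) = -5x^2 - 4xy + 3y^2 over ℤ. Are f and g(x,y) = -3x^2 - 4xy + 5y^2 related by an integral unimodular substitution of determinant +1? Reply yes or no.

D₁ = 76, D₂ = 76
river cycle of f (length 6): (3, 4, -5), (-5, 6, 2), (2, 6, -5), (-5, 4, 3), (3, 8, -1), (-1, 8, 3)
river cycle of g (length 6): (5, 4, -3), (-3, 8, 1), (1, 8, -3), (-3, 4, 5), (5, 6, -2), (-2, 6, 5)
cycles differ ⇒ inequivalent

no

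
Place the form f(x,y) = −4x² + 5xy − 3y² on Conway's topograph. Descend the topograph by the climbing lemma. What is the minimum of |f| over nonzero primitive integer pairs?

translate: b→3 (≡-5 mod 8), so (4,-5,3)→(4,3,2)
flip: (4,3,2)→(2,-3,4)
translate: b→1 (≡-3 mod 4), so (2,-3,4)→(2,1,3)
reduced (well bottom): (2,1,3) with a≤c, −a<b≤a
well minimum |f| = |-2| = 2 (negative-definite)

2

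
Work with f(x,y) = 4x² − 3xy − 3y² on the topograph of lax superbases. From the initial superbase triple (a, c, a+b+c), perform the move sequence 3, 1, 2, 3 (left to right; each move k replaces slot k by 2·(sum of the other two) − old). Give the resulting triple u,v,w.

start (4,-3,-2) = (f(1,0),f(0,1),f(1,1))
replace slot 3: 2·(4+(-3)) − (-2) = 4 → (4,-3,4)
replace slot 1: 2·((-3)+4) − 4 = -2 → (-2,-3,4)
replace slot 2: 2·((-2)+4) − (-3) = 7 → (-2,7,4)
replace slot 3: 2·((-2)+7) − 4 = 6 → (-2,7,6)

-2,7,6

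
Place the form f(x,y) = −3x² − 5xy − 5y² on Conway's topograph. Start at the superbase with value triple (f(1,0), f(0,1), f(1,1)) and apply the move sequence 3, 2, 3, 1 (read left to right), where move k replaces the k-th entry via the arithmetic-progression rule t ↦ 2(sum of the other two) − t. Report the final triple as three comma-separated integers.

start (-3,-5,-13) = (f(1,0),f(0,1),f(1,1))
replace slot 3: 2·((-3)+(-5)) − (-13) = -3 → (-3,-5,-3)
replace slot 2: 2·((-3)+(-3)) − (-5) = -7 → (-3,-7,-3)
replace slot 3: 2·((-3)+(-7)) − (-3) = -17 → (-3,-7,-17)
replace slot 1: 2·((-7)+(-17)) − (-3) = -45 → (-45,-7,-17)

-45,-7,-17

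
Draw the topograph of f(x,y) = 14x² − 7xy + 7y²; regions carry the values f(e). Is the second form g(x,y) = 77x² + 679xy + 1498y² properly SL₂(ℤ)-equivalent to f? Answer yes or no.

D₁ = -343, D₂ = -343
f: flip: (14,-7,7)→(7,7,14)
f: reduced (well bottom): (7,7,14) with a≤c, −a<b≤a
g: translate: b→63 (≡679 mod 154), so (77,679,1498)→(77,63,14)
g: flip: (77,63,14)→(14,-63,77)
g: translate: b→-7 (≡-63 mod 28), so (14,-63,77)→(14,-7,7)
g: flip: (14,-7,7)→(7,7,14)
g: reduced (well bottom): (7,7,14) with a≤c, −a<b≤a
reduced forms (7, 7, 14) vs (7, 7, 14) ⇒ equivalent

yes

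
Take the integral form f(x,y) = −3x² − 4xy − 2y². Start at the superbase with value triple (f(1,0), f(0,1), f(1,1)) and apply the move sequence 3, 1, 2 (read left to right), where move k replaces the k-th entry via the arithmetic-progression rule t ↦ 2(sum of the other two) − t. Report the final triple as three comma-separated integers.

start (-3,-2,-9) = (f(1,0),f(0,1),f(1,1))
replace slot 3: 2·((-3)+(-2)) − (-9) = -1 → (-3,-2,-1)
replace slot 1: 2·((-2)+(-1)) − (-3) = -3 → (-3,-2,-1)
replace slot 2: 2·((-3)+(-1)) − (-2) = -6 → (-3,-6,-1)

-3,-6,-1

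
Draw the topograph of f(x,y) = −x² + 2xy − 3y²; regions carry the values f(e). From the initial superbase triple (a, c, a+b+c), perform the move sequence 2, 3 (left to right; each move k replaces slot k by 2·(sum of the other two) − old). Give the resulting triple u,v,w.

start (-1,-3,-2) = (f(1,0),f(0,1),f(1,1))
replace slot 2: 2·((-1)+(-2)) − (-3) = -3 → (-1,-3,-2)
replace slot 3: 2·((-1)+(-3)) − (-2) = -6 → (-1,-3,-6)

-1,-3,-6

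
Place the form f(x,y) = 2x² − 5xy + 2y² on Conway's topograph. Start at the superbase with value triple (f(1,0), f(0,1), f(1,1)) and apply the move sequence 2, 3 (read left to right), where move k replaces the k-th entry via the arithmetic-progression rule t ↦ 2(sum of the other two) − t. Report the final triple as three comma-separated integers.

start (2,2,-1) = (f(1,0),f(0,1),f(1,1))
replace slot 2: 2·(2+(-1)) − 2 = 0 → (2,0,-1)
replace slot 3: 2·(2+0) − (-1) = 5 → (2,0,5)

2,0,5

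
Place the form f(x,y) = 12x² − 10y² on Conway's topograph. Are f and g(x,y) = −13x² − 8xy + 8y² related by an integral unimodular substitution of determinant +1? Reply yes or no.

D₁ = 480, D₂ = 480
river cycle of f (length 2): (-10, 20, 2), (2, 20, -10)
river cycle of g (length 4): (8, 8, -13), (-13, 18, 3), (3, 18, -13), (-13, 8, 8)
cycles differ ⇒ inequivalent

no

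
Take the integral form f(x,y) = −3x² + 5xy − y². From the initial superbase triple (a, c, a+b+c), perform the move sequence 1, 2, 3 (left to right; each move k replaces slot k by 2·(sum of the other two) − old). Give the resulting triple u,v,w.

start (-3,-1,1) = (f(1,0),f(0,1),f(1,1))
replace slot 1: 2·((-1)+1) − (-3) = 3 → (3,-1,1)
replace slot 2: 2·(3+1) − (-1) = 9 → (3,9,1)
replace slot 3: 2·(3+9) − 1 = 23 → (3,9,23)

3,9,23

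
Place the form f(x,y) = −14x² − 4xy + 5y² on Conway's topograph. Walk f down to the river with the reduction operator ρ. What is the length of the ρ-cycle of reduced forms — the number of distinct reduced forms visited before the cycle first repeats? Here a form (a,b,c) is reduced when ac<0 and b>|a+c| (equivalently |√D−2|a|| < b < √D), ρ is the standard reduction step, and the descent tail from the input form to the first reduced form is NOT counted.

D = 296, ⌊√D⌋ = 17
descent: ρ → (5,14,-5)  [lands on river]
river: ρ → (-5,16,2)
river: ρ → (2,16,-5)
river: ρ → (-5,14,5)
river: ρ → (5,16,-2)
river: ρ → (-2,16,5)
ρ-cycle length = 6 (tail of 1 descent step not counted)

6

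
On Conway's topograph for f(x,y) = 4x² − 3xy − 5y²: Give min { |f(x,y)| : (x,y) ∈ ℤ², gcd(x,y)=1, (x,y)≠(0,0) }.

descent: ρ → (-5,3,4)  [lands on river]
river: ρ → (4,5,-4)
river: ρ → (-4,3,5)
river: ρ → (5,7,-2)
river: ρ → (-2,9,1)
river: ρ → (1,9,-2)
river: ρ → (-2,7,5)
river: ρ → (5,3,-4)
river: ρ → (-4,5,4)
river: ρ → (4,3,-5)
river: ρ → (-5,7,2)
river: ρ → (2,9,-1)
river: ρ → (-1,9,2)
river: ρ → (2,7,-5)
closes: descent 1, river 14
min |a| on river = 1

1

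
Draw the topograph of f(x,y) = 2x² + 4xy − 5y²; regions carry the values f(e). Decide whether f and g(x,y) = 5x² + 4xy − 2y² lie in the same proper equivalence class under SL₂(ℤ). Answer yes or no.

D₁ = 56, D₂ = 56
river cycle of f (length 4): (-5, 6, 1), (1, 6, -5), (-5, 4, 2), (2, 4, -5)
river cycle of g (length 4): (-2, 4, 5), (5, 6, -1), (-1, 6, 5), (5, 4, -2)
cycles differ ⇒ inequivalent

no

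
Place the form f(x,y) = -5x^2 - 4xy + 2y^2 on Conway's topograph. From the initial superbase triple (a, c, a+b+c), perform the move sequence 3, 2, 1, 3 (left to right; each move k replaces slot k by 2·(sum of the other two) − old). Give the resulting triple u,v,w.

start (-5,2,-7) = (f(1,0),f(0,1),f(1,1))
replace slot 3: 2·((-5)+2) − (-7) = 1 → (-5,2,1)
replace slot 2: 2·((-5)+1) − 2 = -10 → (-5,-10,1)
replace slot 1: 2·((-10)+1) − (-5) = -13 → (-13,-10,1)
replace slot 3: 2·((-13)+(-10)) − 1 = -47 → (-13,-10,-47)

-13,-10,-47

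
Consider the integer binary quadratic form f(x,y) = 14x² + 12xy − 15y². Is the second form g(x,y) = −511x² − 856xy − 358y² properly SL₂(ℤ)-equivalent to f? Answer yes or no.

D₁ = 984, D₂ = 984
river cycle of f (length 14): (-15, 18, 11), (11, 26, -7), (-7, 30, 3), (3, 30, -7), (-7, 26, 11), (11, 18, -15), (-15, 12, 14), (14, 16, -13), (-13, 10, 17), (17, 24, -6), … (4 more)
river cycle of g (length 14): (-13, 16, 14), (14, 12, -15), (-15, 18, 11), (11, 26, -7), (-7, 30, 3), (3, 30, -7), (-7, 26, 11), (11, 18, -15), (-15, 12, 14), (14, 16, -13), … (4 more)
cycles coincide ⇒ equivalent

yes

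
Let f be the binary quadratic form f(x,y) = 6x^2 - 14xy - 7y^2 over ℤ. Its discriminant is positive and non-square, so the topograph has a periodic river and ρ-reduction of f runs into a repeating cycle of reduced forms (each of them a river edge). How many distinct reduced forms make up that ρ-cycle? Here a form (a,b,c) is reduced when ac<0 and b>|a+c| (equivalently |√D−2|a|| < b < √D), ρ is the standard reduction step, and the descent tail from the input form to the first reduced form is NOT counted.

D = 364, ⌊√D⌋ = 19
descent: ρ → (-7,14,6)  [lands on river]
river: ρ → (6,10,-11)
river: ρ → (-11,12,5)
river: ρ → (5,18,-2)
river: ρ → (-2,18,5)
river: ρ → (5,12,-11)
river: ρ → (-11,10,6)
river: ρ → (6,14,-7)
ρ-cycle length = 8 (tail of 1 descent step not counted)

8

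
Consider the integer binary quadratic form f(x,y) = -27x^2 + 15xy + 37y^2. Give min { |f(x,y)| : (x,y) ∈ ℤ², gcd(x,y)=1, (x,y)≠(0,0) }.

river: ρ → (37,59,-5)
river: ρ → (-5,61,25)
river: ρ → (25,39,-27)
river: ρ → (-27,15,37)
closes: descent 0, river 4
min |a| on river = 5

5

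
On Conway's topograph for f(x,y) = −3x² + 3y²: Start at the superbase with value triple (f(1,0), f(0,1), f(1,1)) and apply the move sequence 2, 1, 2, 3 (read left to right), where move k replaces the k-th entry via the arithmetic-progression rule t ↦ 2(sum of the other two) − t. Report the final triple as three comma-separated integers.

start (-3,3,0) = (f(1,0),f(0,1),f(1,1))
replace slot 2: 2·((-3)+0) − 3 = -9 → (-3,-9,0)
replace slot 1: 2·((-9)+0) − (-3) = -15 → (-15,-9,0)
replace slot 2: 2·((-15)+0) − (-9) = -21 → (-15,-21,0)
replace slot 3: 2·((-15)+(-21)) − 0 = -72 → (-15,-21,-72)

-15,-21,-72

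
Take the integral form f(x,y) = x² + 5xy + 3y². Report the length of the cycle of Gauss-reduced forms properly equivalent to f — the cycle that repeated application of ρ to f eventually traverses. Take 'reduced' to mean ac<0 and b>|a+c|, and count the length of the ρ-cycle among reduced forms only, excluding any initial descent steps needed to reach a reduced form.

D = 13, ⌊√D⌋ = 3
descent: ρ → (3,1,-1)
descent: ρ → (-1,3,1)  [lands on river]
river: ρ → (1,3,-1)
ρ-cycle length = 2 (tail of 2 descent steps not counted)

2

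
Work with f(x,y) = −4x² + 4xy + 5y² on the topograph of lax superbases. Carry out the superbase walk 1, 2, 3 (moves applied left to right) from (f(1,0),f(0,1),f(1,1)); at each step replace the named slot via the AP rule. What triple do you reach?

start (-4,5,5) = (f(1,0),f(0,1),f(1,1))
replace slot 1: 2·(5+5) − (-4) = 24 → (24,5,5)
replace slot 2: 2·(24+5) − 5 = 53 → (24,53,5)
replace slot 3: 2·(24+53) − 5 = 149 → (24,53,149)

24,53,149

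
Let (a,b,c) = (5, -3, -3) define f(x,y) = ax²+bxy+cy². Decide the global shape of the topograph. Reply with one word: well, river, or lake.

D = b²−4ac = (-3)² − 4·5·(-3) = 69
D > 0 non-square ⇒ indefinite ⇒ periodic river

river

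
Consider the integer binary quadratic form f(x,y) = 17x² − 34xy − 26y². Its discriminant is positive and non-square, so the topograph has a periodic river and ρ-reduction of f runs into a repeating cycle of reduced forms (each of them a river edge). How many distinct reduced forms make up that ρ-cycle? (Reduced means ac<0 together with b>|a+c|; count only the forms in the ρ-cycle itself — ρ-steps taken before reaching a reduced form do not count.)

D = 2924, ⌊√D⌋ = 54
descent: ρ → (-26,34,17)  [lands on river]
river: ρ → (17,34,-26)
river: ρ → (-26,18,25)
river: ρ → (25,32,-19)
river: ρ → (-19,44,13)
river: ρ → (13,34,-34)
river: ρ → (-34,34,13)
river: ρ → (13,44,-19)
river: ρ → (-19,32,25)
river: ρ → (25,18,-26)
ρ-cycle length = 10 (tail of 1 descent step not counted)

10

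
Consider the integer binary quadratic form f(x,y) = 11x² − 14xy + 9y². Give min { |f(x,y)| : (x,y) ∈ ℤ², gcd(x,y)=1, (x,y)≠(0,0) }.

translate: b→8 (≡-14 mod 22), so (11,-14,9)→(11,8,6)
flip: (11,8,6)→(6,-8,11)
translate: b→4 (≡-8 mod 12), so (6,-8,11)→(6,4,9)
reduced (well bottom): (6,4,9) with a≤c, −a<b≤a
well minimum = a = 6

6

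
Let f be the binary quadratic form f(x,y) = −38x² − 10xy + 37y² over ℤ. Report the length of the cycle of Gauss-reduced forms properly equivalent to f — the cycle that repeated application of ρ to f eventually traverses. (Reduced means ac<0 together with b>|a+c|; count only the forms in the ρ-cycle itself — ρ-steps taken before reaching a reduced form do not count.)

D = 5724, ⌊√D⌋ = 75
descent: ρ → (37,10,-38)  [lands on river]
river: ρ → (-38,66,9)
river: ρ → (9,60,-59)
river: ρ → (-59,58,10)
river: ρ → (10,62,-47)
river: ρ → (-47,32,25)
river: ρ → (25,68,-11)
river: ρ → (-11,64,37)
ρ-cycle length = 8 (tail of 1 descent step not counted)

8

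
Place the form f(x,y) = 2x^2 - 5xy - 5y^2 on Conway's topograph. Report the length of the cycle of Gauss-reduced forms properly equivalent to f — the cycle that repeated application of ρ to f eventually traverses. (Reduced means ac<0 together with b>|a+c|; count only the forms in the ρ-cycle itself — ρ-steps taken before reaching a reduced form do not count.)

D = 65, ⌊√D⌋ = 8
descent: ρ → (-5,5,2)  [lands on river]
river: ρ → (2,7,-2)
river: ρ → (-2,5,5)
river: ρ → (5,5,-2)
river: ρ → (-2,7,2)
river: ρ → (2,5,-5)
ρ-cycle length = 6 (tail of 1 descent step not counted)

6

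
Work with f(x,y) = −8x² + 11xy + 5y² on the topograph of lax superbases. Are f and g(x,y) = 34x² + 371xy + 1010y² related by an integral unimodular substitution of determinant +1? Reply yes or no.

D₁ = 281, D₂ = 281
river cycle of f (length 30): (5, 9, -10), (-10, 11, 4), (4, 13, -7), (-7, 15, 2), (2, 13, -14), (-14, 15, 1), (1, 15, -14), (-14, 13, 2), (2, 15, -7), (-7, 13, 4), … (20 more)
river cycle of g (length 30): (5, 9, -10), (-10, 11, 4), (4, 13, -7), (-7, 15, 2), (2, 13, -14), (-14, 15, 1), (1, 15, -14), (-14, 13, 2), (2, 15, -7), (-7, 13, 4), … (20 more)
cycles coincide ⇒ equivalent

yes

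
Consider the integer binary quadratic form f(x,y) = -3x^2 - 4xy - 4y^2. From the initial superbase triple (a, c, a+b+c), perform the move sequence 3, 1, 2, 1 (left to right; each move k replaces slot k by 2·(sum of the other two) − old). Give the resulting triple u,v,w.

start (-3,-4,-11) = (f(1,0),f(0,1),f(1,1))
replace slot 3: 2·((-3)+(-4)) − (-11) = -3 → (-3,-4,-3)
replace slot 1: 2·((-4)+(-3)) − (-3) = -11 → (-11,-4,-3)
replace slot 2: 2·((-11)+(-3)) − (-4) = -24 → (-11,-24,-3)
replace slot 1: 2·((-24)+(-3)) − (-11) = -43 → (-43,-24,-3)

-43,-24,-3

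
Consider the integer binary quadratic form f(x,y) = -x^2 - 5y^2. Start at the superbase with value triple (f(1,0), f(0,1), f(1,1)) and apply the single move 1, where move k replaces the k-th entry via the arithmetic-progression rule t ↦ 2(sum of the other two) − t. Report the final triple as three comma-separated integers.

start (-1,-5,-6) = (f(1,0),f(0,1),f(1,1))
replace slot 1: 2·((-5)+(-6)) − (-1) = -21 → (-21,-5,-6)

-21,-5,-6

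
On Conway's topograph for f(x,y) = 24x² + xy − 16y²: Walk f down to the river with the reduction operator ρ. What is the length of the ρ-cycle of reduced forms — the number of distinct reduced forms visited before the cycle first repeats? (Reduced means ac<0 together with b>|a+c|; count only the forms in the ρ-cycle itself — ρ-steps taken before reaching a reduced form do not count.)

D = 1537, ⌊√D⌋ = 39
descent: ρ → (-16,31,9)  [lands on river]
river: ρ → (9,23,-28)
river: ρ → (-28,33,4)
river: ρ → (4,39,-1)
river: ρ → (-1,39,4)
river: ρ → (4,33,-28)
river: ρ → (-28,23,9)
river: ρ → (9,31,-16)
river: ρ → (-16,33,7)
river: ρ → (7,37,-6)
river: ρ → (-6,35,13)
river: ρ → (13,17,-24)
river: ρ → (-24,31,6)
river: ρ → (6,29,-29)
river: ρ → (-29,29,6)
river: ρ → (6,31,-24)
river: ρ → (-24,17,13)
river: ρ → (13,35,-6)
river: ρ → (-6,37,7)
river: ρ → (7,33,-16)
ρ-cycle length = 20 (tail of 1 descent step not counted)

20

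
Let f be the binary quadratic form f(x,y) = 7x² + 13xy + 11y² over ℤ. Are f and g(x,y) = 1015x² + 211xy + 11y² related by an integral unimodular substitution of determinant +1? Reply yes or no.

D₁ = -139, D₂ = -139
f: translate: b→-1 (≡13 mod 14), so (7,13,11)→(7,-1,5)
f: flip: (7,-1,5)→(5,1,7)
f: reduced (well bottom): (5,1,7) with a≤c, −a<b≤a
g: flip: (1015,211,11)→(11,-211,1015)
g: translate: b→9 (≡-211 mod 22), so (11,-211,1015)→(11,9,5)
g: flip: (11,9,5)→(5,-9,11)
g: translate: b→1 (≡-9 mod 10), so (5,-9,11)→(5,1,7)
g: reduced (well bottom): (5,1,7) with a≤c, −a<b≤a
reduced forms (5, 1, 7) vs (5, 1, 7) ⇒ equivalent

yes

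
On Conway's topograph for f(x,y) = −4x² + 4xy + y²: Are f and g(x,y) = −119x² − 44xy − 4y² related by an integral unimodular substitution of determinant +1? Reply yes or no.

D₁ = 32, D₂ = 32
river cycle of f (length 2): (1, 4, -4), (-4, 4, 1)
river cycle of g (length 2): (-4, 4, 1), (1, 4, -4)
cycles coincide ⇒ equivalent

yes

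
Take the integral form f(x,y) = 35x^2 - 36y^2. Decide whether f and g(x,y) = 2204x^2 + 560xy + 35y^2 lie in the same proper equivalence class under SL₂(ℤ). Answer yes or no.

D₁ = 5040, D₂ = 5040
river cycle of f (length 2): (35, 70, -1), (-1, 70, 35)
river cycle of g (length 2): (35, 70, -1), (-1, 70, 35)
cycles coincide ⇒ equivalent

yes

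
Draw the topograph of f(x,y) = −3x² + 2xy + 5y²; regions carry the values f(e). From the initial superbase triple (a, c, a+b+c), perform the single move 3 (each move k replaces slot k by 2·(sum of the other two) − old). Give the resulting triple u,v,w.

start (-3,5,4) = (f(1,0),f(0,1),f(1,1))
replace slot 3: 2·((-3)+5) − 4 = 0 → (-3,5,0)

-3,5,0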